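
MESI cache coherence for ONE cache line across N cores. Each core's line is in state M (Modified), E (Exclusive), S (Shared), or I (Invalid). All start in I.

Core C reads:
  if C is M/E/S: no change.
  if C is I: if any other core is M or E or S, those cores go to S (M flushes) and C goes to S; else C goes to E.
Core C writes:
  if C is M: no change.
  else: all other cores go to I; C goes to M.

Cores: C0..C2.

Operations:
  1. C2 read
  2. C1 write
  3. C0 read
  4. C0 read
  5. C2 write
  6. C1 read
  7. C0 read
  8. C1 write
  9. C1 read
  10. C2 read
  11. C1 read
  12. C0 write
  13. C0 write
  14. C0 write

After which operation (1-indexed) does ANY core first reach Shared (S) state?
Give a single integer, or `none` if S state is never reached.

Answer: 3

Derivation:
Op 1: C2 read [C2 read from I: no other sharers -> C2=E (exclusive)] -> [I,I,E]
Op 2: C1 write [C1 write: invalidate ['C2=E'] -> C1=M] -> [I,M,I]
Op 3: C0 read [C0 read from I: others=['C1=M'] -> C0=S, others downsized to S] -> [S,S,I]
  -> First S state at op 3; remaining ops need not be traced.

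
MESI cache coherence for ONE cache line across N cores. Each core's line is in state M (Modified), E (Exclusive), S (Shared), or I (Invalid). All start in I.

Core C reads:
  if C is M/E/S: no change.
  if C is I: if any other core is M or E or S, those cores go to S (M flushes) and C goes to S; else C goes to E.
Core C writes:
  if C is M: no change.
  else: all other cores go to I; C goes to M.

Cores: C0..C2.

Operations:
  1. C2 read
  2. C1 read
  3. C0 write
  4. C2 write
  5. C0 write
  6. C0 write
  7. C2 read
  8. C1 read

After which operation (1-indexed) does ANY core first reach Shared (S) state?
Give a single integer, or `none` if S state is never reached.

Op 1: C2 read [C2 read from I: no other sharers -> C2=E (exclusive)] -> [I,I,E]
Op 2: C1 read [C1 read from I: others=['C2=E'] -> C1=S, others downsized to S] -> [I,S,S]
  -> First S state at op 2; remaining ops need not be traced.

Answer: 2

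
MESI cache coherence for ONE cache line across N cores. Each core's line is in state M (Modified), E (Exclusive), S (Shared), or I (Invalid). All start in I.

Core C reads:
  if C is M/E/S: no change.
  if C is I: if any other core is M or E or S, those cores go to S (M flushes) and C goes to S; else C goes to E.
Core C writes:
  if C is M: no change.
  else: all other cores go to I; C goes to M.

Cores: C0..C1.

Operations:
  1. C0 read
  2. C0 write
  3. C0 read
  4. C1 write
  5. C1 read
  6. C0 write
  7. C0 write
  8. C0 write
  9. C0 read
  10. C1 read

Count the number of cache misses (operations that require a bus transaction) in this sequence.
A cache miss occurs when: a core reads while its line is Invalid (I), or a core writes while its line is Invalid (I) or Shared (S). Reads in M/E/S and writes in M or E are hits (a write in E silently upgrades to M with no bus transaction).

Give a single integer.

Op 1: C0 read [C0 read from I: no other sharers -> C0=E (exclusive)] -> [E,I] [MISS #1: read from I]
Op 2: C0 write [C0 write: invalidate none -> C0=M] -> [M,I] [hit: write from E is a silent E->M upgrade, no bus transaction]
Op 3: C0 read [C0 read: already in M, no change] -> [M,I] [hit: read from M]
Op 4: C1 write [C1 write: invalidate ['C0=M'] -> C1=M] -> [I,M] [MISS #2: write from I]
Op 5: C1 read [C1 read: already in M, no change] -> [I,M] [hit: read from M]
Op 6: C0 write [C0 write: invalidate ['C1=M'] -> C0=M] -> [M,I] [MISS #3: write from I]
Op 7: C0 write [C0 write: already M (modified), no change] -> [M,I] [hit: write from M]
Op 8: C0 write [C0 write: already M (modified), no change] -> [M,I] [hit: write from M]
Op 9: C0 read [C0 read: already in M, no change] -> [M,I] [hit: read from M]
Op 10: C1 read [C1 read from I: others=['C0=M'] -> C1=S, others downsized to S] -> [S,S] [MISS #4: read from I]

Answer: 4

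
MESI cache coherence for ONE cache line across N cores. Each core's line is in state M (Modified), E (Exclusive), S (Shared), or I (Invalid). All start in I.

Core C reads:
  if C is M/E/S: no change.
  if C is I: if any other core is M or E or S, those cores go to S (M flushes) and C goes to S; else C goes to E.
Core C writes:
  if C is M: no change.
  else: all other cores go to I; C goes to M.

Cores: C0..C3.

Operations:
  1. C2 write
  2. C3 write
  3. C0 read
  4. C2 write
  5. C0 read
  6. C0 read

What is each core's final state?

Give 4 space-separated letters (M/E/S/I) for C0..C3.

Answer: S I S I

Derivation:
Op 1: C2 write [C2 write: invalidate none -> C2=M] -> [I,I,M,I]
Op 2: C3 write [C3 write: invalidate ['C2=M'] -> C3=M] -> [I,I,I,M]
Op 3: C0 read [C0 read from I: others=['C3=M'] -> C0=S, others downsized to S] -> [S,I,I,S]
Op 4: C2 write [C2 write: invalidate ['C0=S', 'C3=S'] -> C2=M] -> [I,I,M,I]
Op 5: C0 read [C0 read from I: others=['C2=M'] -> C0=S, others downsized to S] -> [S,I,S,I]
Op 6: C0 read [C0 read: already in S, no change] -> [S,I,S,I]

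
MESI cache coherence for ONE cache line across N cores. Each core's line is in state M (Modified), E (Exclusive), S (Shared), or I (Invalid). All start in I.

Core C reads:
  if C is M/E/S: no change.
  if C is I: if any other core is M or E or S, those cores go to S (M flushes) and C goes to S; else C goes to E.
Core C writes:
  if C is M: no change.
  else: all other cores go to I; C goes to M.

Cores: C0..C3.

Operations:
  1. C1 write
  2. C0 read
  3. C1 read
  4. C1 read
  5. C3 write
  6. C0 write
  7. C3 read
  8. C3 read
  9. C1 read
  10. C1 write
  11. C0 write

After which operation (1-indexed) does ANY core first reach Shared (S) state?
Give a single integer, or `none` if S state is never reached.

Answer: 2

Derivation:
Op 1: C1 write [C1 write: invalidate none -> C1=M] -> [I,M,I,I]
Op 2: C0 read [C0 read from I: others=['C1=M'] -> C0=S, others downsized to S] -> [S,S,I,I]
  -> First S state at op 2; remaining ops need not be traced.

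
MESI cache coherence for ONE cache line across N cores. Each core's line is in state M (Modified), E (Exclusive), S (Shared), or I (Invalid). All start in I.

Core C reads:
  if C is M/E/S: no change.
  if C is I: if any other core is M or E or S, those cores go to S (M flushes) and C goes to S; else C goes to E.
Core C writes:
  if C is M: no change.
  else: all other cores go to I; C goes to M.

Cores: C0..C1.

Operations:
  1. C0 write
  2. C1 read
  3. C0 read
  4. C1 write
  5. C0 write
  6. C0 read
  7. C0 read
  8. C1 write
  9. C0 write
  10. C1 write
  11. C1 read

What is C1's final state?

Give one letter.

Op 1: C0 write [C0 write: invalidate none -> C0=M] -> [M,I]
Op 2: C1 read [C1 read from I: others=['C0=M'] -> C1=S, others downsized to S] -> [S,S]
Op 3: C0 read [C0 read: already in S, no change] -> [S,S]
Op 4: C1 write [C1 write: invalidate ['C0=S'] -> C1=M] -> [I,M]
Op 5: C0 write [C0 write: invalidate ['C1=M'] -> C0=M] -> [M,I]
Op 6: C0 read [C0 read: already in M, no change] -> [M,I]
Op 7: C0 read [C0 read: already in M, no change] -> [M,I]
Op 8: C1 write [C1 write: invalidate ['C0=M'] -> C1=M] -> [I,M]
Op 9: C0 write [C0 write: invalidate ['C1=M'] -> C0=M] -> [M,I]
Op 10: C1 write [C1 write: invalidate ['C0=M'] -> C1=M] -> [I,M]
Op 11: C1 read [C1 read: already in M, no change] -> [I,M]

Answer: M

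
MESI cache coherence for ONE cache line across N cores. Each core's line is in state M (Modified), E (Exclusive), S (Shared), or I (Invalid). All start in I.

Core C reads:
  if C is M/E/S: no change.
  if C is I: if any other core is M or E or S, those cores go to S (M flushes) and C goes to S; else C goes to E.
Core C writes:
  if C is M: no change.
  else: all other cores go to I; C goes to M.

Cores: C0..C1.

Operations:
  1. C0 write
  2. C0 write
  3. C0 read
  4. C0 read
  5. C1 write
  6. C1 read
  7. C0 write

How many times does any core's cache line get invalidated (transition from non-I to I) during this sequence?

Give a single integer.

Answer: 2

Derivation:
Op 1: C0 write [C0 write: invalidate none -> C0=M] -> [M,I] (invalidations this op: 0; running total: 0)
Op 2: C0 write [C0 write: already M (modified), no change] -> [M,I] (invalidations this op: 0; running total: 0)
Op 3: C0 read [C0 read: already in M, no change] -> [M,I] (invalidations this op: 0; running total: 0)
Op 4: C0 read [C0 read: already in M, no change] -> [M,I] (invalidations this op: 0; running total: 0)
Op 5: C1 write [C1 write: invalidate ['C0=M'] -> C1=M] -> [I,M] (invalidations this op: 1; running total: 1)
Op 6: C1 read [C1 read: already in M, no change] -> [I,M] (invalidations this op: 0; running total: 1)
Op 7: C0 write [C0 write: invalidate ['C1=M'] -> C0=M] -> [M,I] (invalidations this op: 1; running total: 2)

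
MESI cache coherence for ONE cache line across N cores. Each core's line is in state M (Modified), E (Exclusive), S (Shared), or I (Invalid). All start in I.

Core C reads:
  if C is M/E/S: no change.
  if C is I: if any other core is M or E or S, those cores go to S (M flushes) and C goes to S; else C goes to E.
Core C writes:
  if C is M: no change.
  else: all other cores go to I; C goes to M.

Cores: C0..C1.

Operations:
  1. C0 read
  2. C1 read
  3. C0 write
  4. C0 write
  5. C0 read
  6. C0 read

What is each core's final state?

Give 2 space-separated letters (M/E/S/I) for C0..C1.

Answer: M I

Derivation:
Op 1: C0 read [C0 read from I: no other sharers -> C0=E (exclusive)] -> [E,I]
Op 2: C1 read [C1 read from I: others=['C0=E'] -> C1=S, others downsized to S] -> [S,S]
Op 3: C0 write [C0 write: invalidate ['C1=S'] -> C0=M] -> [M,I]
Op 4: C0 write [C0 write: already M (modified), no change] -> [M,I]
Op 5: C0 read [C0 read: already in M, no change] -> [M,I]
Op 6: C0 read [C0 read: already in M, no change] -> [M,I]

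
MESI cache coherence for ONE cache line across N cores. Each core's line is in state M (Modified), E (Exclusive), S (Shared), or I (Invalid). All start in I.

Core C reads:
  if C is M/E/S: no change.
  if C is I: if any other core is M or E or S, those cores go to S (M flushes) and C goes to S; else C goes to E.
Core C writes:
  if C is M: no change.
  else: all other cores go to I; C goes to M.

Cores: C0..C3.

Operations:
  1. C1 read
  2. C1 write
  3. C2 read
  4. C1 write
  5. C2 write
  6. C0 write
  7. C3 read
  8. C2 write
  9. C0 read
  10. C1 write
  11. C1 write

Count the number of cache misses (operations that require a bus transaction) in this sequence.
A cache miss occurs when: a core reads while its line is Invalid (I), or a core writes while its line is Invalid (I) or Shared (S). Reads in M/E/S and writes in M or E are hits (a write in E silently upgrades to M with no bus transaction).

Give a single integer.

Answer: 9

Derivation:
Op 1: C1 read [C1 read from I: no other sharers -> C1=E (exclusive)] -> [I,E,I,I] [MISS #1: read from I]
Op 2: C1 write [C1 write: invalidate none -> C1=M] -> [I,M,I,I] [hit: write from E is a silent E->M upgrade, no bus transaction]
Op 3: C2 read [C2 read from I: others=['C1=M'] -> C2=S, others downsized to S] -> [I,S,S,I] [MISS #2: read from I]
Op 4: C1 write [C1 write: invalidate ['C2=S'] -> C1=M] -> [I,M,I,I] [MISS #3: write from S]
Op 5: C2 write [C2 write: invalidate ['C1=M'] -> C2=M] -> [I,I,M,I] [MISS #4: write from I]
Op 6: C0 write [C0 write: invalidate ['C2=M'] -> C0=M] -> [M,I,I,I] [MISS #5: write from I]
Op 7: C3 read [C3 read from I: others=['C0=M'] -> C3=S, others downsized to S] -> [S,I,I,S] [MISS #6: read from I]
Op 8: C2 write [C2 write: invalidate ['C0=S', 'C3=S'] -> C2=M] -> [I,I,M,I] [MISS #7: write from I]
Op 9: C0 read [C0 read from I: others=['C2=M'] -> C0=S, others downsized to S] -> [S,I,S,I] [MISS #8: read from I]
Op 10: C1 write [C1 write: invalidate ['C0=S', 'C2=S'] -> C1=M] -> [I,M,I,I] [MISS #9: write from I]
Op 11: C1 write [C1 write: already M (modified), no change] -> [I,M,I,I] [hit: write from M]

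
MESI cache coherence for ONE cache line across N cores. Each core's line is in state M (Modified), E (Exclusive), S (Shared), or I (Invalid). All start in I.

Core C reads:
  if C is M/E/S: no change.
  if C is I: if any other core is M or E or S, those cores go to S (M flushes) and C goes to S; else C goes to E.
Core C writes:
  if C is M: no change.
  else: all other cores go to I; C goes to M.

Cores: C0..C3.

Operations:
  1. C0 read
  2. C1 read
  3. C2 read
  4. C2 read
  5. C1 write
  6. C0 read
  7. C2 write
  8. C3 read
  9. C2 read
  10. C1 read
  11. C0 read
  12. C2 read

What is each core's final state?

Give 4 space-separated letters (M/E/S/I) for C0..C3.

Answer: S S S S

Derivation:
Op 1: C0 read [C0 read from I: no other sharers -> C0=E (exclusive)] -> [E,I,I,I]
Op 2: C1 read [C1 read from I: others=['C0=E'] -> C1=S, others downsized to S] -> [S,S,I,I]
Op 3: C2 read [C2 read from I: others=['C0=S', 'C1=S'] -> C2=S, others downsized to S] -> [S,S,S,I]
Op 4: C2 read [C2 read: already in S, no change] -> [S,S,S,I]
Op 5: C1 write [C1 write: invalidate ['C0=S', 'C2=S'] -> C1=M] -> [I,M,I,I]
Op 6: C0 read [C0 read from I: others=['C1=M'] -> C0=S, others downsized to S] -> [S,S,I,I]
Op 7: C2 write [C2 write: invalidate ['C0=S', 'C1=S'] -> C2=M] -> [I,I,M,I]
Op 8: C3 read [C3 read from I: others=['C2=M'] -> C3=S, others downsized to S] -> [I,I,S,S]
Op 9: C2 read [C2 read: already in S, no change] -> [I,I,S,S]
Op 10: C1 read [C1 read from I: others=['C2=S', 'C3=S'] -> C1=S, others downsized to S] -> [I,S,S,S]
Op 11: C0 read [C0 read from I: others=['C1=S', 'C2=S', 'C3=S'] -> C0=S, others downsized to S] -> [S,S,S,S]
Op 12: C2 read [C2 read: already in S, no change] -> [S,S,S,S]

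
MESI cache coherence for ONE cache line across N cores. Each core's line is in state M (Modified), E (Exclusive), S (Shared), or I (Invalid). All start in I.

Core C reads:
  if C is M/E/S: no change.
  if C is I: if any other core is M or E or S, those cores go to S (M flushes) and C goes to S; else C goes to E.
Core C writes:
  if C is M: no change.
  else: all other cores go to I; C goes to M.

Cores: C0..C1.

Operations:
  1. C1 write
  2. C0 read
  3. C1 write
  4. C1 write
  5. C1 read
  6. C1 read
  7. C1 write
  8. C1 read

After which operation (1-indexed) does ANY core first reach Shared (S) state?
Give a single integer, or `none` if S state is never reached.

Op 1: C1 write [C1 write: invalidate none -> C1=M] -> [I,M]
Op 2: C0 read [C0 read from I: others=['C1=M'] -> C0=S, others downsized to S] -> [S,S]
  -> First S state at op 2; remaining ops need not be traced.

Answer: 2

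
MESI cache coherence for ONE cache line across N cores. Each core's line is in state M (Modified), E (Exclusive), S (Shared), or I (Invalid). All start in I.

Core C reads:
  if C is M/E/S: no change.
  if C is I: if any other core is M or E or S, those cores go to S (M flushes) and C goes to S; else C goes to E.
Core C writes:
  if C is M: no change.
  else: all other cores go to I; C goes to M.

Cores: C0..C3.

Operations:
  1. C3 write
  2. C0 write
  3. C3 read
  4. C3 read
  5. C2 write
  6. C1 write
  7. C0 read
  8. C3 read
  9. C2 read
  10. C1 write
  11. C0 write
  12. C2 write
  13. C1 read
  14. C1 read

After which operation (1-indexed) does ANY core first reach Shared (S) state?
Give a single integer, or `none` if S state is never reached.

Answer: 3

Derivation:
Op 1: C3 write [C3 write: invalidate none -> C3=M] -> [I,I,I,M]
Op 2: C0 write [C0 write: invalidate ['C3=M'] -> C0=M] -> [M,I,I,I]
Op 3: C3 read [C3 read from I: others=['C0=M'] -> C3=S, others downsized to S] -> [S,I,I,S]
  -> First S state at op 3; remaining ops need not be traced.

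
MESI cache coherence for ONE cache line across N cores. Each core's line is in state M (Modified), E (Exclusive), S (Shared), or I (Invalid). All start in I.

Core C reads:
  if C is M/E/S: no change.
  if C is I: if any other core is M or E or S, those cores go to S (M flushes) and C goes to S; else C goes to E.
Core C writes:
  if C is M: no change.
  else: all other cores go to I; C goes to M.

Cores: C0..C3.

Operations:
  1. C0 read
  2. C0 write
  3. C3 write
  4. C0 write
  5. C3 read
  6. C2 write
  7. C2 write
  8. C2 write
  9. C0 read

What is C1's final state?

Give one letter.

Answer: I

Derivation:
Op 1: C0 read [C0 read from I: no other sharers -> C0=E (exclusive)] -> [E,I,I,I]
Op 2: C0 write [C0 write: invalidate none -> C0=M] -> [M,I,I,I]
Op 3: C3 write [C3 write: invalidate ['C0=M'] -> C3=M] -> [I,I,I,M]
Op 4: C0 write [C0 write: invalidate ['C3=M'] -> C0=M] -> [M,I,I,I]
Op 5: C3 read [C3 read from I: others=['C0=M'] -> C3=S, others downsized to S] -> [S,I,I,S]
Op 6: C2 write [C2 write: invalidate ['C0=S', 'C3=S'] -> C2=M] -> [I,I,M,I]
Op 7: C2 write [C2 write: already M (modified), no change] -> [I,I,M,I]
Op 8: C2 write [C2 write: already M (modified), no change] -> [I,I,M,I]
Op 9: C0 read [C0 read from I: others=['C2=M'] -> C0=S, others downsized to S] -> [S,I,S,I]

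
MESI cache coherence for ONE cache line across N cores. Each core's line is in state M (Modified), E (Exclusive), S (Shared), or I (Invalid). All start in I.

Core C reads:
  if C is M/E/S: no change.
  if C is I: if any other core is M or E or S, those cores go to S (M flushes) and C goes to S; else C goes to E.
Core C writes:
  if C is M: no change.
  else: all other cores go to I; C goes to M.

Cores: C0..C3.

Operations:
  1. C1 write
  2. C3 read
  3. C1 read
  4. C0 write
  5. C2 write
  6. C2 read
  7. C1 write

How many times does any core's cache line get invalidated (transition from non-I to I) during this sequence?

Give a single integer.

Op 1: C1 write [C1 write: invalidate none -> C1=M] -> [I,M,I,I] (invalidations this op: 0; running total: 0)
Op 2: C3 read [C3 read from I: others=['C1=M'] -> C3=S, others downsized to S] -> [I,S,I,S] (invalidations this op: 0; running total: 0)
Op 3: C1 read [C1 read: already in S, no change] -> [I,S,I,S] (invalidations this op: 0; running total: 0)
Op 4: C0 write [C0 write: invalidate ['C1=S', 'C3=S'] -> C0=M] -> [M,I,I,I] (invalidations this op: 2; running total: 2)
Op 5: C2 write [C2 write: invalidate ['C0=M'] -> C2=M] -> [I,I,M,I] (invalidations this op: 1; running total: 3)
Op 6: C2 read [C2 read: already in M, no change] -> [I,I,M,I] (invalidations this op: 0; running total: 3)
Op 7: C1 write [C1 write: invalidate ['C2=M'] -> C1=M] -> [I,M,I,I] (invalidations this op: 1; running total: 4)

Answer: 4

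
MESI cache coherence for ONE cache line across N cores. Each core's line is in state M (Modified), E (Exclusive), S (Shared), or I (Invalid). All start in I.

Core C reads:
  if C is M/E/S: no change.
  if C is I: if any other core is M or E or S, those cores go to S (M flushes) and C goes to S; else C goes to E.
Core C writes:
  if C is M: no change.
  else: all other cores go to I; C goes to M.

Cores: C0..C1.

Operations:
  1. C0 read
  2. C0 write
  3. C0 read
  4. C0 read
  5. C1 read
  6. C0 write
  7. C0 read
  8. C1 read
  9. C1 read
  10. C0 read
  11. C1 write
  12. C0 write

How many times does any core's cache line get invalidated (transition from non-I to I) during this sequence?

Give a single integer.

Answer: 3

Derivation:
Op 1: C0 read [C0 read from I: no other sharers -> C0=E (exclusive)] -> [E,I] (invalidations this op: 0; running total: 0)
Op 2: C0 write [C0 write: invalidate none -> C0=M] -> [M,I] (invalidations this op: 0; running total: 0)
Op 3: C0 read [C0 read: already in M, no change] -> [M,I] (invalidations this op: 0; running total: 0)
Op 4: C0 read [C0 read: already in M, no change] -> [M,I] (invalidations this op: 0; running total: 0)
Op 5: C1 read [C1 read from I: others=['C0=M'] -> C1=S, others downsized to S] -> [S,S] (invalidations this op: 0; running total: 0)
Op 6: C0 write [C0 write: invalidate ['C1=S'] -> C0=M] -> [M,I] (invalidations this op: 1; running total: 1)
Op 7: C0 read [C0 read: already in M, no change] -> [M,I] (invalidations this op: 0; running total: 1)
Op 8: C1 read [C1 read from I: others=['C0=M'] -> C1=S, others downsized to S] -> [S,S] (invalidations this op: 0; running total: 1)
Op 9: C1 read [C1 read: already in S, no change] -> [S,S] (invalidations this op: 0; running total: 1)
Op 10: C0 read [C0 read: already in S, no change] -> [S,S] (invalidations this op: 0; running total: 1)
Op 11: C1 write [C1 write: invalidate ['C0=S'] -> C1=M] -> [I,M] (invalidations this op: 1; running total: 2)
Op 12: C0 write [C0 write: invalidate ['C1=M'] -> C0=M] -> [M,I] (invalidations this op: 1; running total: 3)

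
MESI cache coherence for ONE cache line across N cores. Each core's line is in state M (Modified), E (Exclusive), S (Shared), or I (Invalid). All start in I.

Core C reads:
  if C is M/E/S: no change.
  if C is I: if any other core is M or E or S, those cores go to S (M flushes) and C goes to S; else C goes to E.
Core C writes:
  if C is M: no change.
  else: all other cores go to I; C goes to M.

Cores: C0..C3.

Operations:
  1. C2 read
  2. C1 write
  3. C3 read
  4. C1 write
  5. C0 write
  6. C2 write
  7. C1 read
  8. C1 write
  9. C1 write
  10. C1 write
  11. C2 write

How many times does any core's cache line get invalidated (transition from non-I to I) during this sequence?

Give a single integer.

Answer: 6

Derivation:
Op 1: C2 read [C2 read from I: no other sharers -> C2=E (exclusive)] -> [I,I,E,I] (invalidations this op: 0; running total: 0)
Op 2: C1 write [C1 write: invalidate ['C2=E'] -> C1=M] -> [I,M,I,I] (invalidations this op: 1; running total: 1)
Op 3: C3 read [C3 read from I: others=['C1=M'] -> C3=S, others downsized to S] -> [I,S,I,S] (invalidations this op: 0; running total: 1)
Op 4: C1 write [C1 write: invalidate ['C3=S'] -> C1=M] -> [I,M,I,I] (invalidations this op: 1; running total: 2)
Op 5: C0 write [C0 write: invalidate ['C1=M'] -> C0=M] -> [M,I,I,I] (invalidations this op: 1; running total: 3)
Op 6: C2 write [C2 write: invalidate ['C0=M'] -> C2=M] -> [I,I,M,I] (invalidations this op: 1; running total: 4)
Op 7: C1 read [C1 read from I: others=['C2=M'] -> C1=S, others downsized to S] -> [I,S,S,I] (invalidations this op: 0; running total: 4)
Op 8: C1 write [C1 write: invalidate ['C2=S'] -> C1=M] -> [I,M,I,I] (invalidations this op: 1; running total: 5)
Op 9: C1 write [C1 write: already M (modified), no change] -> [I,M,I,I] (invalidations this op: 0; running total: 5)
Op 10: C1 write [C1 write: already M (modified), no change] -> [I,M,I,I] (invalidations this op: 0; running total: 5)
Op 11: C2 write [C2 write: invalidate ['C1=M'] -> C2=M] -> [I,I,M,I] (invalidations this op: 1; running total: 6)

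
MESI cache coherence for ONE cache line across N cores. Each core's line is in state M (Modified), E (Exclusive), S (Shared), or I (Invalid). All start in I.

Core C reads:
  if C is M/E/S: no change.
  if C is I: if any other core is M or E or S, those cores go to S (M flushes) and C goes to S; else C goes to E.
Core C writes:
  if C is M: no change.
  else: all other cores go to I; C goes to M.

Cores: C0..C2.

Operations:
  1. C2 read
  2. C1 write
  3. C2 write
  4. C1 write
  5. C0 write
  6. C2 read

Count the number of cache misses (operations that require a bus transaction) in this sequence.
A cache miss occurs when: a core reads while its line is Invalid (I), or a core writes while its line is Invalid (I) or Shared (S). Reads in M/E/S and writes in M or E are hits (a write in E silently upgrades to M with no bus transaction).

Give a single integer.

Answer: 6

Derivation:
Op 1: C2 read [C2 read from I: no other sharers -> C2=E (exclusive)] -> [I,I,E] [MISS #1: read from I]
Op 2: C1 write [C1 write: invalidate ['C2=E'] -> C1=M] -> [I,M,I] [MISS #2: write from I]
Op 3: C2 write [C2 write: invalidate ['C1=M'] -> C2=M] -> [I,I,M] [MISS #3: write from I]
Op 4: C1 write [C1 write: invalidate ['C2=M'] -> C1=M] -> [I,M,I] [MISS #4: write from I]
Op 5: C0 write [C0 write: invalidate ['C1=M'] -> C0=M] -> [M,I,I] [MISS #5: write from I]
Op 6: C2 read [C2 read from I: others=['C0=M'] -> C2=S, others downsized to S] -> [S,I,S] [MISS #6: read from I]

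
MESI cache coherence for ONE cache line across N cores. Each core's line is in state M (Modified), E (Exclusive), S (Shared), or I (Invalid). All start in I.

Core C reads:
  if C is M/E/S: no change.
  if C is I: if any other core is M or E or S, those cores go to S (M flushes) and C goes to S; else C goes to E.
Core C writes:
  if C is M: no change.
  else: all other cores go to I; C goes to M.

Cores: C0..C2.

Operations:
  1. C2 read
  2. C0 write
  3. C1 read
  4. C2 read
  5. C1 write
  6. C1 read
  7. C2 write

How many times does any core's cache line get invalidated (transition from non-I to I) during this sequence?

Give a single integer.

Op 1: C2 read [C2 read from I: no other sharers -> C2=E (exclusive)] -> [I,I,E] (invalidations this op: 0; running total: 0)
Op 2: C0 write [C0 write: invalidate ['C2=E'] -> C0=M] -> [M,I,I] (invalidations this op: 1; running total: 1)
Op 3: C1 read [C1 read from I: others=['C0=M'] -> C1=S, others downsized to S] -> [S,S,I] (invalidations this op: 0; running total: 1)
Op 4: C2 read [C2 read from I: others=['C0=S', 'C1=S'] -> C2=S, others downsized to S] -> [S,S,S] (invalidations this op: 0; running total: 1)
Op 5: C1 write [C1 write: invalidate ['C0=S', 'C2=S'] -> C1=M] -> [I,M,I] (invalidations this op: 2; running total: 3)
Op 6: C1 read [C1 read: already in M, no change] -> [I,M,I] (invalidations this op: 0; running total: 3)
Op 7: C2 write [C2 write: invalidate ['C1=M'] -> C2=M] -> [I,I,M] (invalidations this op: 1; running total: 4)

Answer: 4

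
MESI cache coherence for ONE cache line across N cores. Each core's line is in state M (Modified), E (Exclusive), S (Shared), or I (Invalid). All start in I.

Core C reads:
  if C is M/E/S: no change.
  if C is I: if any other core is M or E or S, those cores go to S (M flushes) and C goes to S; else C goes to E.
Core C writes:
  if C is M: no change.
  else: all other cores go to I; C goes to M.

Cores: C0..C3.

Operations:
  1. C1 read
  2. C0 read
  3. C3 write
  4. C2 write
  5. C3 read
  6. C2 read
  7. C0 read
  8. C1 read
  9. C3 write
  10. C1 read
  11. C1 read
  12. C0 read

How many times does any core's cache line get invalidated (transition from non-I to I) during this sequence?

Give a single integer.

Answer: 6

Derivation:
Op 1: C1 read [C1 read from I: no other sharers -> C1=E (exclusive)] -> [I,E,I,I] (invalidations this op: 0; running total: 0)
Op 2: C0 read [C0 read from I: others=['C1=E'] -> C0=S, others downsized to S] -> [S,S,I,I] (invalidations this op: 0; running total: 0)
Op 3: C3 write [C3 write: invalidate ['C0=S', 'C1=S'] -> C3=M] -> [I,I,I,M] (invalidations this op: 2; running total: 2)
Op 4: C2 write [C2 write: invalidate ['C3=M'] -> C2=M] -> [I,I,M,I] (invalidations this op: 1; running total: 3)
Op 5: C3 read [C3 read from I: others=['C2=M'] -> C3=S, others downsized to S] -> [I,I,S,S] (invalidations this op: 0; running total: 3)
Op 6: C2 read [C2 read: already in S, no change] -> [I,I,S,S] (invalidations this op: 0; running total: 3)
Op 7: C0 read [C0 read from I: others=['C2=S', 'C3=S'] -> C0=S, others downsized to S] -> [S,I,S,S] (invalidations this op: 0; running total: 3)
Op 8: C1 read [C1 read from I: others=['C0=S', 'C2=S', 'C3=S'] -> C1=S, others downsized to S] -> [S,S,S,S] (invalidations this op: 0; running total: 3)
Op 9: C3 write [C3 write: invalidate ['C0=S', 'C1=S', 'C2=S'] -> C3=M] -> [I,I,I,M] (invalidations this op: 3; running total: 6)
Op 10: C1 read [C1 read from I: others=['C3=M'] -> C1=S, others downsized to S] -> [I,S,I,S] (invalidations this op: 0; running total: 6)
Op 11: C1 read [C1 read: already in S, no change] -> [I,S,I,S] (invalidations this op: 0; running total: 6)
Op 12: C0 read [C0 read from I: others=['C1=S', 'C3=S'] -> C0=S, others downsized to S] -> [S,S,I,S] (invalidations this op: 0; running total: 6)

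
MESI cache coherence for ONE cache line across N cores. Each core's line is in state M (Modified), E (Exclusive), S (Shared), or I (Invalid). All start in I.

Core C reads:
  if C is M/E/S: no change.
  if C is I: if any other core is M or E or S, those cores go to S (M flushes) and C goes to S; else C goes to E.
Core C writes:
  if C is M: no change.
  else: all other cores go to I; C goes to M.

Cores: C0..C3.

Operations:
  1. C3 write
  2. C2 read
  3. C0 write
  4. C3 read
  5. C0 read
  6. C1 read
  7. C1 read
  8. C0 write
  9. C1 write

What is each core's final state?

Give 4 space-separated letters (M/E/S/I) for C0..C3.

Op 1: C3 write [C3 write: invalidate none -> C3=M] -> [I,I,I,M]
Op 2: C2 read [C2 read from I: others=['C3=M'] -> C2=S, others downsized to S] -> [I,I,S,S]
Op 3: C0 write [C0 write: invalidate ['C2=S', 'C3=S'] -> C0=M] -> [M,I,I,I]
Op 4: C3 read [C3 read from I: others=['C0=M'] -> C3=S, others downsized to S] -> [S,I,I,S]
Op 5: C0 read [C0 read: already in S, no change] -> [S,I,I,S]
Op 6: C1 read [C1 read from I: others=['C0=S', 'C3=S'] -> C1=S, others downsized to S] -> [S,S,I,S]
Op 7: C1 read [C1 read: already in S, no change] -> [S,S,I,S]
Op 8: C0 write [C0 write: invalidate ['C1=S', 'C3=S'] -> C0=M] -> [M,I,I,I]
Op 9: C1 write [C1 write: invalidate ['C0=M'] -> C1=M] -> [I,M,I,I]

Answer: I M I I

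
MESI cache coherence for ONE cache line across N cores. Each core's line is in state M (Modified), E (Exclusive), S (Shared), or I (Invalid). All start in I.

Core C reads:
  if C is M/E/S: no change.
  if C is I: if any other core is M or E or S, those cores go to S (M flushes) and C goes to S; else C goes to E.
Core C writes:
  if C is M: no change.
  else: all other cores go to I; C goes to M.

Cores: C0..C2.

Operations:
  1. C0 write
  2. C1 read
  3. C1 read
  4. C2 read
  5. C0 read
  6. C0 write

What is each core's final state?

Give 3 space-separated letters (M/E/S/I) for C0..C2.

Op 1: C0 write [C0 write: invalidate none -> C0=M] -> [M,I,I]
Op 2: C1 read [C1 read from I: others=['C0=M'] -> C1=S, others downsized to S] -> [S,S,I]
Op 3: C1 read [C1 read: already in S, no change] -> [S,S,I]
Op 4: C2 read [C2 read from I: others=['C0=S', 'C1=S'] -> C2=S, others downsized to S] -> [S,S,S]
Op 5: C0 read [C0 read: already in S, no change] -> [S,S,S]
Op 6: C0 write [C0 write: invalidate ['C1=S', 'C2=S'] -> C0=M] -> [M,I,I]

Answer: M I I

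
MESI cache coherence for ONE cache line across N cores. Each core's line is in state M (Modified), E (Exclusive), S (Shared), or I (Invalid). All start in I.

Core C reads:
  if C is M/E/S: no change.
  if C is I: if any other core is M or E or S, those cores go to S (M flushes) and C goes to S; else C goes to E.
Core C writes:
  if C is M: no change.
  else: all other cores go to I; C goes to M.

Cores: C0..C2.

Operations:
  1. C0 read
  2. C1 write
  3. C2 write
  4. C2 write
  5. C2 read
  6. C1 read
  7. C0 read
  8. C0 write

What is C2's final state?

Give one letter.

Answer: I

Derivation:
Op 1: C0 read [C0 read from I: no other sharers -> C0=E (exclusive)] -> [E,I,I]
Op 2: C1 write [C1 write: invalidate ['C0=E'] -> C1=M] -> [I,M,I]
Op 3: C2 write [C2 write: invalidate ['C1=M'] -> C2=M] -> [I,I,M]
Op 4: C2 write [C2 write: already M (modified), no change] -> [I,I,M]
Op 5: C2 read [C2 read: already in M, no change] -> [I,I,M]
Op 6: C1 read [C1 read from I: others=['C2=M'] -> C1=S, others downsized to S] -> [I,S,S]
Op 7: C0 read [C0 read from I: others=['C1=S', 'C2=S'] -> C0=S, others downsized to S] -> [S,S,S]
Op 8: C0 write [C0 write: invalidate ['C1=S', 'C2=S'] -> C0=M] -> [M,I,I]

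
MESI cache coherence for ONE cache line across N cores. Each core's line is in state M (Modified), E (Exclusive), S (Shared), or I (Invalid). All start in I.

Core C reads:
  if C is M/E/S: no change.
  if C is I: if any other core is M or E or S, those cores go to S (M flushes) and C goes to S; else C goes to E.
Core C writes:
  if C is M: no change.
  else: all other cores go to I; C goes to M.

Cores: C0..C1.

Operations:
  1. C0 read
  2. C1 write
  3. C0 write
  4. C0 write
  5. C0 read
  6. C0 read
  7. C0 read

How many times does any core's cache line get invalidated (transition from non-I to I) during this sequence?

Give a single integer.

Op 1: C0 read [C0 read from I: no other sharers -> C0=E (exclusive)] -> [E,I] (invalidations this op: 0; running total: 0)
Op 2: C1 write [C1 write: invalidate ['C0=E'] -> C1=M] -> [I,M] (invalidations this op: 1; running total: 1)
Op 3: C0 write [C0 write: invalidate ['C1=M'] -> C0=M] -> [M,I] (invalidations this op: 1; running total: 2)
Op 4: C0 write [C0 write: already M (modified), no change] -> [M,I] (invalidations this op: 0; running total: 2)
Op 5: C0 read [C0 read: already in M, no change] -> [M,I] (invalidations this op: 0; running total: 2)
Op 6: C0 read [C0 read: already in M, no change] -> [M,I] (invalidations this op: 0; running total: 2)
Op 7: C0 read [C0 read: already in M, no change] -> [M,I] (invalidations this op: 0; running total: 2)

Answer: 2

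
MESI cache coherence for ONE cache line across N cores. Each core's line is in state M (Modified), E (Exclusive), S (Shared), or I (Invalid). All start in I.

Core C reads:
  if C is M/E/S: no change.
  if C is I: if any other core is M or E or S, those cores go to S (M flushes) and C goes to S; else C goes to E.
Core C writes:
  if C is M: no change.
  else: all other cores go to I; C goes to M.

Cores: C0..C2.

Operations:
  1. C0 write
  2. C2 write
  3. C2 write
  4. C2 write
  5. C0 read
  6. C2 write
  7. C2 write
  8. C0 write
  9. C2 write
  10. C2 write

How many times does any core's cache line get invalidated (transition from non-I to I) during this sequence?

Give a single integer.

Op 1: C0 write [C0 write: invalidate none -> C0=M] -> [M,I,I] (invalidations this op: 0; running total: 0)
Op 2: C2 write [C2 write: invalidate ['C0=M'] -> C2=M] -> [I,I,M] (invalidations this op: 1; running total: 1)
Op 3: C2 write [C2 write: already M (modified), no change] -> [I,I,M] (invalidations this op: 0; running total: 1)
Op 4: C2 write [C2 write: already M (modified), no change] -> [I,I,M] (invalidations this op: 0; running total: 1)
Op 5: C0 read [C0 read from I: others=['C2=M'] -> C0=S, others downsized to S] -> [S,I,S] (invalidations this op: 0; running total: 1)
Op 6: C2 write [C2 write: invalidate ['C0=S'] -> C2=M] -> [I,I,M] (invalidations this op: 1; running total: 2)
Op 7: C2 write [C2 write: already M (modified), no change] -> [I,I,M] (invalidations this op: 0; running total: 2)
Op 8: C0 write [C0 write: invalidate ['C2=M'] -> C0=M] -> [M,I,I] (invalidations this op: 1; running total: 3)
Op 9: C2 write [C2 write: invalidate ['C0=M'] -> C2=M] -> [I,I,M] (invalidations this op: 1; running total: 4)
Op 10: C2 write [C2 write: already M (modified), no change] -> [I,I,M] (invalidations this op: 0; running total: 4)

Answer: 4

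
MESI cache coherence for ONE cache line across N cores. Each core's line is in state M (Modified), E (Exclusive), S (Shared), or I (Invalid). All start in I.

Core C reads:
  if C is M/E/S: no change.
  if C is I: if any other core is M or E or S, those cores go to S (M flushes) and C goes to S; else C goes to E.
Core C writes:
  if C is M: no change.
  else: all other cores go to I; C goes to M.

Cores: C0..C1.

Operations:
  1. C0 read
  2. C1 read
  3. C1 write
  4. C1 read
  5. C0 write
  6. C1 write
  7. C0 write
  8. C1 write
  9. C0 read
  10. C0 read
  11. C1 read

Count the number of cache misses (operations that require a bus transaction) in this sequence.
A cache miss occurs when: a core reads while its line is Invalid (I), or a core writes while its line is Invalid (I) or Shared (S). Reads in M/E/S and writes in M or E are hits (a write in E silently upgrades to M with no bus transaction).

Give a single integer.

Answer: 8

Derivation:
Op 1: C0 read [C0 read from I: no other sharers -> C0=E (exclusive)] -> [E,I] [MISS #1: read from I]
Op 2: C1 read [C1 read from I: others=['C0=E'] -> C1=S, others downsized to S] -> [S,S] [MISS #2: read from I]
Op 3: C1 write [C1 write: invalidate ['C0=S'] -> C1=M] -> [I,M] [MISS #3: write from S]
Op 4: C1 read [C1 read: already in M, no change] -> [I,M] [hit: read from M]
Op 5: C0 write [C0 write: invalidate ['C1=M'] -> C0=M] -> [M,I] [MISS #4: write from I]
Op 6: C1 write [C1 write: invalidate ['C0=M'] -> C1=M] -> [I,M] [MISS #5: write from I]
Op 7: C0 write [C0 write: invalidate ['C1=M'] -> C0=M] -> [M,I] [MISS #6: write from I]
Op 8: C1 write [C1 write: invalidate ['C0=M'] -> C1=M] -> [I,M] [MISS #7: write from I]
Op 9: C0 read [C0 read from I: others=['C1=M'] -> C0=S, others downsized to S] -> [S,S] [MISS #8: read from I]
Op 10: C0 read [C0 read: already in S, no change] -> [S,S] [hit: read from S]
Op 11: C1 read [C1 read: already in S, no change] -> [S,S] [hit: read from S]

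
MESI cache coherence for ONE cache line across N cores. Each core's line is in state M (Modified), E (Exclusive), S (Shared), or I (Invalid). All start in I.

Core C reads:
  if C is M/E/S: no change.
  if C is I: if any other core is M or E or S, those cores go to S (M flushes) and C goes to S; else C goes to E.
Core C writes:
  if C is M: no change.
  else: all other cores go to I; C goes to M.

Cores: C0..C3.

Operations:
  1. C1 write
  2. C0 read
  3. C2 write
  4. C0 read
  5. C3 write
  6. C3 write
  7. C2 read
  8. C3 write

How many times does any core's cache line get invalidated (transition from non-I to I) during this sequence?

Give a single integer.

Op 1: C1 write [C1 write: invalidate none -> C1=M] -> [I,M,I,I] (invalidations this op: 0; running total: 0)
Op 2: C0 read [C0 read from I: others=['C1=M'] -> C0=S, others downsized to S] -> [S,S,I,I] (invalidations this op: 0; running total: 0)
Op 3: C2 write [C2 write: invalidate ['C0=S', 'C1=S'] -> C2=M] -> [I,I,M,I] (invalidations this op: 2; running total: 2)
Op 4: C0 read [C0 read from I: others=['C2=M'] -> C0=S, others downsized to S] -> [S,I,S,I] (invalidations this op: 0; running total: 2)
Op 5: C3 write [C3 write: invalidate ['C0=S', 'C2=S'] -> C3=M] -> [I,I,I,M] (invalidations this op: 2; running total: 4)
Op 6: C3 write [C3 write: already M (modified), no change] -> [I,I,I,M] (invalidations this op: 0; running total: 4)
Op 7: C2 read [C2 read from I: others=['C3=M'] -> C2=S, others downsized to S] -> [I,I,S,S] (invalidations this op: 0; running total: 4)
Op 8: C3 write [C3 write: invalidate ['C2=S'] -> C3=M] -> [I,I,I,M] (invalidations this op: 1; running total: 5)

Answer: 5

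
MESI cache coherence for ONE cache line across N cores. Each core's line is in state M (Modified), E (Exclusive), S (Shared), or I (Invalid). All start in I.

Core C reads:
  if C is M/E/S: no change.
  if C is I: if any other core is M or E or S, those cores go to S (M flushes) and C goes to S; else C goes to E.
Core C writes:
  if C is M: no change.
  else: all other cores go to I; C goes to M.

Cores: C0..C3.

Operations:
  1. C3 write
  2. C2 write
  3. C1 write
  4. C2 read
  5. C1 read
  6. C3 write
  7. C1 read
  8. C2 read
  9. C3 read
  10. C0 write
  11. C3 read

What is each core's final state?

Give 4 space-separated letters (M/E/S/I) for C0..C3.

Answer: S I I S

Derivation:
Op 1: C3 write [C3 write: invalidate none -> C3=M] -> [I,I,I,M]
Op 2: C2 write [C2 write: invalidate ['C3=M'] -> C2=M] -> [I,I,M,I]
Op 3: C1 write [C1 write: invalidate ['C2=M'] -> C1=M] -> [I,M,I,I]
Op 4: C2 read [C2 read from I: others=['C1=M'] -> C2=S, others downsized to S] -> [I,S,S,I]
Op 5: C1 read [C1 read: already in S, no change] -> [I,S,S,I]
Op 6: C3 write [C3 write: invalidate ['C1=S', 'C2=S'] -> C3=M] -> [I,I,I,M]
Op 7: C1 read [C1 read from I: others=['C3=M'] -> C1=S, others downsized to S] -> [I,S,I,S]
Op 8: C2 read [C2 read from I: others=['C1=S', 'C3=S'] -> C2=S, others downsized to S] -> [I,S,S,S]
Op 9: C3 read [C3 read: already in S, no change] -> [I,S,S,S]
Op 10: C0 write [C0 write: invalidate ['C1=S', 'C2=S', 'C3=S'] -> C0=M] -> [M,I,I,I]
Op 11: C3 read [C3 read from I: others=['C0=M'] -> C3=S, others downsized to S] -> [S,I,I,S]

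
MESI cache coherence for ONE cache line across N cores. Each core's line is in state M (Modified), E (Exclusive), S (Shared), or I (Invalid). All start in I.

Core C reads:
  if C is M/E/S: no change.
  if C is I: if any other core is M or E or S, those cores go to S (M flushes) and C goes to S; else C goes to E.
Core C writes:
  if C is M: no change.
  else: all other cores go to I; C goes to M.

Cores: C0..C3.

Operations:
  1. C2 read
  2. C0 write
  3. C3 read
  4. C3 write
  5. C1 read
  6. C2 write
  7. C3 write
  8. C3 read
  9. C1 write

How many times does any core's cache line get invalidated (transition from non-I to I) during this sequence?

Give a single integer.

Op 1: C2 read [C2 read from I: no other sharers -> C2=E (exclusive)] -> [I,I,E,I] (invalidations this op: 0; running total: 0)
Op 2: C0 write [C0 write: invalidate ['C2=E'] -> C0=M] -> [M,I,I,I] (invalidations this op: 1; running total: 1)
Op 3: C3 read [C3 read from I: others=['C0=M'] -> C3=S, others downsized to S] -> [S,I,I,S] (invalidations this op: 0; running total: 1)
Op 4: C3 write [C3 write: invalidate ['C0=S'] -> C3=M] -> [I,I,I,M] (invalidations this op: 1; running total: 2)
Op 5: C1 read [C1 read from I: others=['C3=M'] -> C1=S, others downsized to S] -> [I,S,I,S] (invalidations this op: 0; running total: 2)
Op 6: C2 write [C2 write: invalidate ['C1=S', 'C3=S'] -> C2=M] -> [I,I,M,I] (invalidations this op: 2; running total: 4)
Op 7: C3 write [C3 write: invalidate ['C2=M'] -> C3=M] -> [I,I,I,M] (invalidations this op: 1; running total: 5)
Op 8: C3 read [C3 read: already in M, no change] -> [I,I,I,M] (invalidations this op: 0; running total: 5)
Op 9: C1 write [C1 write: invalidate ['C3=M'] -> C1=M] -> [I,M,I,I] (invalidations this op: 1; running total: 6)

Answer: 6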